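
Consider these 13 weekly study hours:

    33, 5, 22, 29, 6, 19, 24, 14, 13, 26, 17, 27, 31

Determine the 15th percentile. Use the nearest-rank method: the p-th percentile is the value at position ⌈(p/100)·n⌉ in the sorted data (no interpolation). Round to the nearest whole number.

6

Sorted: 5, 6, 13, 14, 17, 19, 22, 24, 26, 27, 29, 31, 33.
n = 13.
Position = ⌈15/100 · 13⌉ = ⌈1.95⌉ = 2.
The value at rank 2 is 6.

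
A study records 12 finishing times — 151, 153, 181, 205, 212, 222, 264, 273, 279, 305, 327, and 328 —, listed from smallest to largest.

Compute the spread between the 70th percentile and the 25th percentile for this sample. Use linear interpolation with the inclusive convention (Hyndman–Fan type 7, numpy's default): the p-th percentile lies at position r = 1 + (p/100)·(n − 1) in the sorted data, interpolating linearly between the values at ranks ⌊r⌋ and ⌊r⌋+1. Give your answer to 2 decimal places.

n = 12.
P25: r = 3.75; ranks 3–4 are 181, 205; interpolating gives 199.
P70: r = 8.7; ranks 8–9 are 273, 279; interpolating gives 277.2.
Difference: 277.2 − 199 = 78.2.

78.20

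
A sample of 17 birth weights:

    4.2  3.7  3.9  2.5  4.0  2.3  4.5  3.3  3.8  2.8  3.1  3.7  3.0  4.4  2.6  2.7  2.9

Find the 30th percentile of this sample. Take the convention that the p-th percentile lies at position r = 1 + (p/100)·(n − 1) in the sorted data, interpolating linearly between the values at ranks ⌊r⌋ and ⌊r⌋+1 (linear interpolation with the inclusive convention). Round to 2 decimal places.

Sorted: 2.3, 2.5, 2.6, 2.7, 2.8, 2.9, 3.0, 3.1, 3.3, 3.7, 3.7, 3.8, 3.9, 4.0, 4.2, 4.4, 4.5.
n = 17.
r = 1 + (30/100)·(17 − 1) = 1 + 4.8 = 5.8.
Rank 5 is 2.8 and rank 6 is 2.9.
Interpolate: 2.8 + 0.8·(2.9 − 2.8) = 2.8 + 0.8·0.1 = 2.88.

2.88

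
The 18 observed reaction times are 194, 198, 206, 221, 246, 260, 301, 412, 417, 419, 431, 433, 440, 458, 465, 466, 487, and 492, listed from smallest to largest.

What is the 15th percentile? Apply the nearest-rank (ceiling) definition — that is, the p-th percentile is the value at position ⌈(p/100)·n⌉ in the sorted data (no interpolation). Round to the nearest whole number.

n = 18.
Position = ⌈15/100 · 18⌉ = ⌈2.7⌉ = 3.
The value at rank 3 is 206.

206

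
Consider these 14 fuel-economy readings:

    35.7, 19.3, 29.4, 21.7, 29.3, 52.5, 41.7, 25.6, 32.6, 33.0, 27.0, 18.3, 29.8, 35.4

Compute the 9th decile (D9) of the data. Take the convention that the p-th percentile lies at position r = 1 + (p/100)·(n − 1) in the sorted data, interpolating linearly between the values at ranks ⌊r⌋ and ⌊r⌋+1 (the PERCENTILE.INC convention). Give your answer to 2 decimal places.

39.90

Sorted: 18.3, 19.3, 21.7, 25.6, 27.0, 29.3, 29.4, 29.8, 32.6, 33.0, 35.4, 35.7, 41.7, 52.5.
n = 14.
r = 1 + (90/100)·(14 − 1) = 1 + 11.7 = 12.7.
Rank 12 is 35.7 and rank 13 is 41.7.
Interpolate: 35.7 + 0.7·(41.7 − 35.7) = 35.7 + 0.7·6 = 39.9.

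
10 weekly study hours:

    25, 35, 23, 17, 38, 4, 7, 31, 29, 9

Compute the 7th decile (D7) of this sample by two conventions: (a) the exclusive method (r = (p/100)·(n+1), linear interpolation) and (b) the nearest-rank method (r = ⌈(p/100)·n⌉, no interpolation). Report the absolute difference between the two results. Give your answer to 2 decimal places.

1.40

Sorted: 4, 7, 9, 17, 23, 25, 29, 31, 35, 38.
n = 10.
(a) r = 7.7; between ranks 7 (29) and 8 (31): 30.4.
(b) the nearest-rank method: rank 7 → 29.
|30.4 − 29| = 1.4.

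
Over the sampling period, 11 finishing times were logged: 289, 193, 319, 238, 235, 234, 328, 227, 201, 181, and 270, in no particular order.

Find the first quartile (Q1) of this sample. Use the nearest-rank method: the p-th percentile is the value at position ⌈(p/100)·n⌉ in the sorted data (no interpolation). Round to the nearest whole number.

Sorted: 181, 193, 201, 227, 234, 235, 238, 270, 289, 319, 328.
n = 11.
Position = ⌈25/100 · 11⌉ = ⌈2.75⌉ = 3.
The value at rank 3 is 201.

201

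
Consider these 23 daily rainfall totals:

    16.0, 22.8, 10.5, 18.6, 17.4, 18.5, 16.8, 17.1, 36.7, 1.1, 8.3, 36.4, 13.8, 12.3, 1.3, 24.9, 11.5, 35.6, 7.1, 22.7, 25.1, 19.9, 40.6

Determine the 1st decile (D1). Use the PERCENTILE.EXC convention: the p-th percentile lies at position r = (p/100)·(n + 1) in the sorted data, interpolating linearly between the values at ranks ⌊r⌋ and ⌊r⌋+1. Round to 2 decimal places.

Sorted: 1.1, 1.3, 7.1, 8.3, 10.5, 11.5, 12.3, 13.8, 16.0, 16.8, 17.1, 17.4, 18.5, 18.6, 19.9, 22.7, 22.8, 24.9, 25.1, 35.6, 36.4, 36.7, 40.6.
n = 23.
r = (10/100)·(23 + 1) = 2.4.
Rank 2 is 1.3 and rank 3 is 7.1.
Interpolate: 1.3 + 0.4·(7.1 − 1.3) = 1.3 + 0.4·5.8 = 3.62.

3.62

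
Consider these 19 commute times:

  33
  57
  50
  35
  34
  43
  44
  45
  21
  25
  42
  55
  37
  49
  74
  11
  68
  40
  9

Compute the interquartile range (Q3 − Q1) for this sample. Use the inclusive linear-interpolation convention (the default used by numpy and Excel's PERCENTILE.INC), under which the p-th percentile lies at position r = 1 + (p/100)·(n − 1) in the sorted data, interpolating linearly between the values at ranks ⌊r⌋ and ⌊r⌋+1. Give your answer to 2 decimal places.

16.00

Sorted: 9, 11, 21, 25, 33, 34, 35, 37, 40, 42, 43, 44, 45, 49, 50, 55, 57, 68, 74.
n = 19.
P25: r = 5.5; ranks 5–6 are 33, 34; interpolating gives 33.5.
P75: r = 14.5; ranks 14–15 are 49, 50; interpolating gives 49.5.
Difference: 49.5 − 33.5 = 16.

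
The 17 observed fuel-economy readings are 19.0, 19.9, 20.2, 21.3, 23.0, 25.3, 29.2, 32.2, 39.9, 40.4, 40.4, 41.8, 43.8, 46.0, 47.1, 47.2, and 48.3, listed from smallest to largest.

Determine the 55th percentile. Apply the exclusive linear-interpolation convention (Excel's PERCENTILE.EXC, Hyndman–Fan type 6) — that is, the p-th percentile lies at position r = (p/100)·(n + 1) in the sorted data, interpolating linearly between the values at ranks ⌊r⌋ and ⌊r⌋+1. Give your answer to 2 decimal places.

40.35

n = 17.
r = (55/100)·(17 + 1) = 9.9.
Rank 9 is 39.9 and rank 10 is 40.4.
Interpolate: 39.9 + 0.9·(40.4 − 39.9) = 39.9 + 0.9·0.5 = 40.35.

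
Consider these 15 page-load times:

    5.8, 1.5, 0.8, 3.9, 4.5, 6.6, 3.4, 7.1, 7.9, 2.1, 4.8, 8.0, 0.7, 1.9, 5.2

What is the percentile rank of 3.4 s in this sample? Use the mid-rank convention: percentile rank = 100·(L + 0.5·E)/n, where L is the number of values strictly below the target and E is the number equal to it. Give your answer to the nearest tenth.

36.7

Sorted: 0.7, 0.8, 1.5, 1.9, 2.1, 3.4, 3.9, 4.5, 4.8, 5.2, 5.8, 6.6, 7.1, 7.9, 8.0.
Count below 3.4: L = 5; count equal: E = 1; n = 15.
Percentile rank = 100·(5 + 0.5·1)/15 = 100·5.5/15 = 36.67.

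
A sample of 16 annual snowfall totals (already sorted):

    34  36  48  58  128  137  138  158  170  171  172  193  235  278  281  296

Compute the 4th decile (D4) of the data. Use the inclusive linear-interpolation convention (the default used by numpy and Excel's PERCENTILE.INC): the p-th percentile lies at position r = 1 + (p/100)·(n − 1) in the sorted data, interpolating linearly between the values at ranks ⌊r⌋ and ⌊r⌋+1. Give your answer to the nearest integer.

n = 16.
r = 1 + (40/100)·(16 − 1) = 1 + 6 = 7.
r is an integer, so P40 is the value at rank 7: 138.

138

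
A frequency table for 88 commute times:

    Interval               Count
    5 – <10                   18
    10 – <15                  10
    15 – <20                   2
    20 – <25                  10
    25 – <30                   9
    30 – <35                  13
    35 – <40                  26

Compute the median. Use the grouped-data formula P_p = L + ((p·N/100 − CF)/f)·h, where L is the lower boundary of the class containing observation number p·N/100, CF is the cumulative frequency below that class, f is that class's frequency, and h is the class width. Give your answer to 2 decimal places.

N = 88; target position k = 50/100 · 88 = 44.
Cumulative frequencies: 18, 28, 30, 40, 49, 62, 88.
Observation 44 falls in the class 25 – <30.
L = 25, CF = 40, f = 9, h = 5.
P50 = 25 + ((44 − 40)/9)·5 = 25 + 2.22222 = 27.2222.

27.22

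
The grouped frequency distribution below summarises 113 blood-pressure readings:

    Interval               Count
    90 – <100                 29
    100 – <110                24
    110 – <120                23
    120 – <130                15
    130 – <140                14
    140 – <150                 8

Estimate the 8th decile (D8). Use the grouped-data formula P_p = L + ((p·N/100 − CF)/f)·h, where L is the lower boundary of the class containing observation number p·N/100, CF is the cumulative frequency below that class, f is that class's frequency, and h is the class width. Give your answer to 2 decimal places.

129.60

N = 113; target position k = 80/100 · 113 = 90.4.
Cumulative frequencies: 29, 53, 76, 91, 105, 113.
Observation 90.4 falls in the class 120 – <130.
L = 120, CF = 76, f = 15, h = 10.
P80 = 120 + ((90.4 − 76)/15)·10 = 120 + 9.6 = 129.6.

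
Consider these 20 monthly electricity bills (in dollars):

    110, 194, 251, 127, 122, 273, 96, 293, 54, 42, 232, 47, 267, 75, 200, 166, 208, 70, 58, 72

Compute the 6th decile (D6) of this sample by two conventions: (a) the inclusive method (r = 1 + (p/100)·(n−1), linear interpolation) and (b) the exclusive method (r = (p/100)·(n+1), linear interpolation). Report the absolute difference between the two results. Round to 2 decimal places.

5.60

Sorted: 42, 47, 54, 58, 70, 72, 75, 96, 110, 122, 127, 166, 194, 200, 208, 232, 251, 267, 273, 293.
n = 20.
(a) r = 12.4; between ranks 12 (166) and 13 (194): 177.2.
(b) r = 12.6; between ranks 12 (166) and 13 (194): 182.8.
|177.2 − 182.8| = 5.6.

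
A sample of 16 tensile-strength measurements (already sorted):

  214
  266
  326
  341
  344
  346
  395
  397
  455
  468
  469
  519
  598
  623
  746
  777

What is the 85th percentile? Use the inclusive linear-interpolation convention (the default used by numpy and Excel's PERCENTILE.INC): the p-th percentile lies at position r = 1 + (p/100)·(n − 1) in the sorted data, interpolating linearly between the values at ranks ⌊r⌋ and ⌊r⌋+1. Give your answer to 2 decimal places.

n = 16.
r = 1 + (85/100)·(16 − 1) = 1 + 12.75 = 13.75.
Rank 13 is 598 and rank 14 is 623.
Interpolate: 598 + 0.75·(623 − 598) = 598 + 0.75·25 = 616.75.

616.75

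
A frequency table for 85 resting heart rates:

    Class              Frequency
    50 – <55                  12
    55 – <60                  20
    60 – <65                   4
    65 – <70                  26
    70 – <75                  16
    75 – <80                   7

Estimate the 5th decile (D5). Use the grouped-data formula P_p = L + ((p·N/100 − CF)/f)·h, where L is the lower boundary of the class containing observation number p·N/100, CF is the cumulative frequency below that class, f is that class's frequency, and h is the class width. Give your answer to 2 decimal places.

N = 85; target position k = 50/100 · 85 = 42.5.
Cumulative frequencies: 12, 32, 36, 62, 78, 85.
Observation 42.5 falls in the class 65 – <70.
L = 65, CF = 36, f = 26, h = 5.
P50 = 65 + ((42.5 − 36)/26)·5 = 65 + 1.25 = 66.25.

66.25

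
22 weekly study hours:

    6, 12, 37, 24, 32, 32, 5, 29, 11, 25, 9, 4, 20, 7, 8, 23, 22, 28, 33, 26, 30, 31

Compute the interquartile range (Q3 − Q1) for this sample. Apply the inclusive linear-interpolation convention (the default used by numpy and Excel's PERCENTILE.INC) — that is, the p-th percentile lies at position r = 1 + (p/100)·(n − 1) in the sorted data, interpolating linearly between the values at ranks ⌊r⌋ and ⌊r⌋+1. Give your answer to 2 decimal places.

20.25

Sorted: 4, 5, 6, 7, 8, 9, 11, 12, 20, 22, 23, 24, 25, 26, 28, 29, 30, 31, 32, 32, 33, 37.
n = 22.
P25: r = 6.25; ranks 6–7 are 9, 11; interpolating gives 9.5.
P75: r = 16.75; ranks 16–17 are 29, 30; interpolating gives 29.75.
Difference: 29.75 − 9.5 = 20.25.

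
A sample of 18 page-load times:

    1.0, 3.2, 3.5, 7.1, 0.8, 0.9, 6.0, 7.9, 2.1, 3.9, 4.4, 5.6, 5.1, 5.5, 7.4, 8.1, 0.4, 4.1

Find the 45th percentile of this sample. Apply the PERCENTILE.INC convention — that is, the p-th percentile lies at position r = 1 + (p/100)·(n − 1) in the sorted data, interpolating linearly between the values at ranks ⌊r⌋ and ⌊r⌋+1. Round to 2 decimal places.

Sorted: 0.4, 0.8, 0.9, 1.0, 2.1, 3.2, 3.5, 3.9, 4.1, 4.4, 5.1, 5.5, 5.6, 6.0, 7.1, 7.4, 7.9, 8.1.
n = 18.
r = 1 + (45/100)·(18 − 1) = 1 + 7.65 = 8.65.
Rank 8 is 3.9 and rank 9 is 4.1.
Interpolate: 3.9 + 0.65·(4.1 − 3.9) = 3.9 + 0.65·0.2 = 4.03.

4.03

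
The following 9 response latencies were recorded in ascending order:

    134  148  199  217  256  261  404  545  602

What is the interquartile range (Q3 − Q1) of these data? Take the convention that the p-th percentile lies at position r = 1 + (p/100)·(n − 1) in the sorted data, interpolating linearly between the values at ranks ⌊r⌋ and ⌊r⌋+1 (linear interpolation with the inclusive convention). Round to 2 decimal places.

205.00

n = 9.
P25: r = 3 (integer) → 199.
P75: r = 7 (integer) → 404.
Difference: 404 − 199 = 205.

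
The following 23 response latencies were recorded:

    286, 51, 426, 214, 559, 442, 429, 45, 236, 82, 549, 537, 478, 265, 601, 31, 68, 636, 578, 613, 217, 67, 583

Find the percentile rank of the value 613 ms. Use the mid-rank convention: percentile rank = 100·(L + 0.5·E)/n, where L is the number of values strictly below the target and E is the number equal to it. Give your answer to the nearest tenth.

93.5

Sorted: 31, 45, 51, 67, 68, 82, 214, 217, 236, 265, 286, 426, 429, 442, 478, 537, 549, 559, 578, 583, 601, 613, 636.
Count below 613: L = 21; count equal: E = 1; n = 23.
Percentile rank = 100·(21 + 0.5·1)/23 = 100·21.5/23 = 93.48.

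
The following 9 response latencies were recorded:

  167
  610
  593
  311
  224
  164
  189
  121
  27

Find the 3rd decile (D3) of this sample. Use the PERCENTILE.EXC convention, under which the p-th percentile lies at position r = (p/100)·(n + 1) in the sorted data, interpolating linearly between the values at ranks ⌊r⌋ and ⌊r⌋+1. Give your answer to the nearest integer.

Sorted: 27, 121, 164, 167, 189, 224, 311, 593, 610.
n = 9.
r = (30/100)·(9 + 1) = 3.
r is an integer, so P30 is the value at rank 3: 164.

164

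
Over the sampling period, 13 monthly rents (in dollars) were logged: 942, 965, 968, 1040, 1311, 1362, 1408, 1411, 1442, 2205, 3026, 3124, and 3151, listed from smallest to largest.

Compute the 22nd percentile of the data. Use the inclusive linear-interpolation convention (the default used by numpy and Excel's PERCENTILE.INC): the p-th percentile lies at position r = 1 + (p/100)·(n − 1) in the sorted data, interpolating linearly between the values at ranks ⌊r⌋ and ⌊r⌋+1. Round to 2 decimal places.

n = 13.
r = 1 + (22/100)·(13 − 1) = 1 + 2.64 = 3.64.
Rank 3 is 968 and rank 4 is 1040.
Interpolate: 968 + 0.64·(1040 − 968) = 968 + 0.64·72 = 1014.08.

1014.08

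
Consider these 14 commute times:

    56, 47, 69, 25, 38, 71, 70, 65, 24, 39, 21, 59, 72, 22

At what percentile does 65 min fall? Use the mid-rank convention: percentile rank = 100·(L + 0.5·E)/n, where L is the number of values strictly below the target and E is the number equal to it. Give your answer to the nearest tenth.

67.9

Sorted: 21, 22, 24, 25, 38, 39, 47, 56, 59, 65, 69, 70, 71, 72.
Count below 65: L = 9; count equal: E = 1; n = 14.
Percentile rank = 100·(9 + 0.5·1)/14 = 100·9.5/14 = 67.86.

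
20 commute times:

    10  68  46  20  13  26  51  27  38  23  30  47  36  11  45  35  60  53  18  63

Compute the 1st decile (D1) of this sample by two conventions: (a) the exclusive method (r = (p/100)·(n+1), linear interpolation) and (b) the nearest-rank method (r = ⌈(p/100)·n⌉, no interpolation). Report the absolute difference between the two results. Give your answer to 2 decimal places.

0.20

Sorted: 10, 11, 13, 18, 20, 23, 26, 27, 30, 35, 36, 38, 45, 46, 47, 51, 53, 60, 63, 68.
n = 20.
(a) r = 2.1; between ranks 2 (11) and 3 (13): 11.2.
(b) the nearest-rank method: rank 2 → 11.
|11.2 − 11| = 0.2.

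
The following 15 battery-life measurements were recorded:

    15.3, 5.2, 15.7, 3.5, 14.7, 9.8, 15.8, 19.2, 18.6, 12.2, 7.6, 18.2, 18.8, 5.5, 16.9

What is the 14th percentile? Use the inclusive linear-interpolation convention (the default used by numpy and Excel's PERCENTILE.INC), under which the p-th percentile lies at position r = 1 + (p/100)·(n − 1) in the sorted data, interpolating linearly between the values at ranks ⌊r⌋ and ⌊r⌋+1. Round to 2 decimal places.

5.49

Sorted: 3.5, 5.2, 5.5, 7.6, 9.8, 12.2, 14.7, 15.3, 15.7, 15.8, 16.9, 18.2, 18.6, 18.8, 19.2.
n = 15.
r = 1 + (14/100)·(15 − 1) = 1 + 1.96 = 2.96.
Rank 2 is 5.2 and rank 3 is 5.5.
Interpolate: 5.2 + 0.96·(5.5 − 5.2) = 5.2 + 0.96·0.3 = 5.488.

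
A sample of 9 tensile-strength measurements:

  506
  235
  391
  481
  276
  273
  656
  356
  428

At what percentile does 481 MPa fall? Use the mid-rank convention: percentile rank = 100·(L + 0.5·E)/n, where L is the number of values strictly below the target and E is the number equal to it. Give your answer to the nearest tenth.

Sorted: 235, 273, 276, 356, 391, 428, 481, 506, 656.
Count below 481: L = 6; count equal: E = 1; n = 9.
Percentile rank = 100·(6 + 0.5·1)/9 = 100·6.5/9 = 72.22.

72.2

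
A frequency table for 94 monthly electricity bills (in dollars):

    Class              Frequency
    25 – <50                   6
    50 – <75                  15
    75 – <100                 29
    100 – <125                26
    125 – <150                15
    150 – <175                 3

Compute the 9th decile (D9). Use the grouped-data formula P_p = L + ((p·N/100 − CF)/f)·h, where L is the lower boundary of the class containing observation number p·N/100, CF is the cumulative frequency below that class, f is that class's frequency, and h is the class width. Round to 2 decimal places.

N = 94; target position k = 90/100 · 94 = 84.6.
Cumulative frequencies: 6, 21, 50, 76, 91, 94.
Observation 84.6 falls in the class 125 – <150.
L = 125, CF = 76, f = 15, h = 25.
P90 = 125 + ((84.6 − 76)/15)·25 = 125 + 14.3333 = 139.333.

139.33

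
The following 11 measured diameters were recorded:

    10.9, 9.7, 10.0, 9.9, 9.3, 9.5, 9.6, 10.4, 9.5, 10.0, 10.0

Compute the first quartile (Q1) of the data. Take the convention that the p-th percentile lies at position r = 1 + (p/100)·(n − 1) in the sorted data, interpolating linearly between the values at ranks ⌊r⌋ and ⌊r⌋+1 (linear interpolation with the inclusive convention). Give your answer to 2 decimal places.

Sorted: 9.3, 9.5, 9.5, 9.6, 9.7, 9.9, 10.0, 10.0, 10.0, 10.4, 10.9.
n = 11.
r = 1 + (25/100)·(11 − 1) = 1 + 2.5 = 3.5.
Rank 3 is 9.5 and rank 4 is 9.6.
Interpolate: 9.5 + 0.5·(9.6 − 9.5) = 9.5 + 0.5·0.1 = 9.55.

9.55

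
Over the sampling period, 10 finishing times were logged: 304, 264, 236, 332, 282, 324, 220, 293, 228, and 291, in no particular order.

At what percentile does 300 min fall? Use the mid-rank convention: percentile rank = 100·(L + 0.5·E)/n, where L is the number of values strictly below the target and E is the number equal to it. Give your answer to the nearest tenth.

Sorted: 220, 228, 236, 264, 282, 291, 293, 304, 324, 332.
Count below 300: L = 7; count equal: E = 0; n = 10.
Percentile rank = 100·(7 + 0.5·0)/10 = 100·7/10 = 70.

70.0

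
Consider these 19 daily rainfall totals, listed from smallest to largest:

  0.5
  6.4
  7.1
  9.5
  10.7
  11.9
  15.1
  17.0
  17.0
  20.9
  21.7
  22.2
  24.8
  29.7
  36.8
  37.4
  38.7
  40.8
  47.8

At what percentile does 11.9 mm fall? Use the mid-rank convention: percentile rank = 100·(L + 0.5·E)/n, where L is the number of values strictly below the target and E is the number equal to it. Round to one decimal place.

Count below 11.9: L = 5; count equal: E = 1; n = 19.
Percentile rank = 100·(5 + 0.5·1)/19 = 100·5.5/19 = 28.95.

28.9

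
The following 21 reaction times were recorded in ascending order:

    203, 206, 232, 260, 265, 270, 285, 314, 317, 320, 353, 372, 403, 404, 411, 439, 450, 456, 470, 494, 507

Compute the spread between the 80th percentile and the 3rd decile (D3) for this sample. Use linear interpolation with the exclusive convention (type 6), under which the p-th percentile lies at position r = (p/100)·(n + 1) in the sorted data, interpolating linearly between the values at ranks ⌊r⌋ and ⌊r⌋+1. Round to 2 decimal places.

174.60

n = 21.
P30: r = 6.6; ranks 6–7 are 270, 285; interpolating gives 279.
P80: r = 17.6; ranks 17–18 are 450, 456; interpolating gives 453.6.
Difference: 453.6 − 279 = 174.6.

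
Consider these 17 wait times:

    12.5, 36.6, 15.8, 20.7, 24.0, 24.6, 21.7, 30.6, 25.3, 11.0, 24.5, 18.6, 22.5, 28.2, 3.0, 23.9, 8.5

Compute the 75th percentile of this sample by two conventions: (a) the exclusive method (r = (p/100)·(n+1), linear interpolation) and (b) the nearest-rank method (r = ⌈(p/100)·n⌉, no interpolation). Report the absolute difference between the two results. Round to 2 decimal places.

Sorted: 3.0, 8.5, 11.0, 12.5, 15.8, 18.6, 20.7, 21.7, 22.5, 23.9, 24.0, 24.5, 24.6, 25.3, 28.2, 30.6, 36.6.
n = 17.
(a) r = 13.5; between ranks 13 (24.6) and 14 (25.3): 24.95.
(b) the nearest-rank method: rank 13 → 24.6.
|24.95 − 24.6| = 0.35.

0.35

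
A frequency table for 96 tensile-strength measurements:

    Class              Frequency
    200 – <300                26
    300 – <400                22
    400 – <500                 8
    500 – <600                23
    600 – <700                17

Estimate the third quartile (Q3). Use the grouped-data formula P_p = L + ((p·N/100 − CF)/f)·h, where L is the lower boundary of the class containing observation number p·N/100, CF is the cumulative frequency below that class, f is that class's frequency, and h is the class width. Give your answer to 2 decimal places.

N = 96; target position k = 75/100 · 96 = 72.
Cumulative frequencies: 26, 48, 56, 79, 96.
Observation 72 falls in the class 500 – <600.
L = 500, CF = 56, f = 23, h = 100.
P75 = 500 + ((72 − 56)/23)·100 = 500 + 69.5652 = 569.565.

569.57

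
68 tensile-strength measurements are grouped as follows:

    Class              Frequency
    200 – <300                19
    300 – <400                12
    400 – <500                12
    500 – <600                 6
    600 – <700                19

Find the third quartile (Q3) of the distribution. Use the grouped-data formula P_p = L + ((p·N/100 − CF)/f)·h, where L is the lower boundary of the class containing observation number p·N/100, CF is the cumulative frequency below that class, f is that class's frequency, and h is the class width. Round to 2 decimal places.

610.53

N = 68; target position k = 75/100 · 68 = 51.
Cumulative frequencies: 19, 31, 43, 49, 68.
Observation 51 falls in the class 600 – <700.
L = 600, CF = 49, f = 19, h = 100.
P75 = 600 + ((51 − 49)/19)·100 = 600 + 10.5263 = 610.526.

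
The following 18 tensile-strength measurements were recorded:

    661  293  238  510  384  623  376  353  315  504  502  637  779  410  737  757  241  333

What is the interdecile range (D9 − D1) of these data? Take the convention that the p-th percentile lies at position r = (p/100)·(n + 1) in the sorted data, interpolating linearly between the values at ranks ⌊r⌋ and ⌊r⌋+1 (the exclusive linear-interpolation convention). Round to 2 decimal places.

Sorted: 238, 241, 293, 315, 333, 353, 376, 384, 410, 502, 504, 510, 623, 637, 661, 737, 757, 779.
n = 18.
P10: r = 1.9; ranks 1–2 are 238, 241; interpolating gives 240.7.
P90: r = 17.1; ranks 17–18 are 757, 779; interpolating gives 759.2.
Difference: 759.2 − 240.7 = 518.5.

518.50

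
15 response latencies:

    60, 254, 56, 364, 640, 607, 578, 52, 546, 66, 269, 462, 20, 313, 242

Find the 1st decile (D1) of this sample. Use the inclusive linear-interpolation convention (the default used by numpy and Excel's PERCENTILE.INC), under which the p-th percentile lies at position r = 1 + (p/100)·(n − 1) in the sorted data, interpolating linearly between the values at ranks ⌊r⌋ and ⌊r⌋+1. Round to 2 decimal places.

Sorted: 20, 52, 56, 60, 66, 242, 254, 269, 313, 364, 462, 546, 578, 607, 640.
n = 15.
r = 1 + (10/100)·(15 − 1) = 1 + 1.4 = 2.4.
Rank 2 is 52 and rank 3 is 56.
Interpolate: 52 + 0.4·(56 − 52) = 52 + 0.4·4 = 53.6.

53.60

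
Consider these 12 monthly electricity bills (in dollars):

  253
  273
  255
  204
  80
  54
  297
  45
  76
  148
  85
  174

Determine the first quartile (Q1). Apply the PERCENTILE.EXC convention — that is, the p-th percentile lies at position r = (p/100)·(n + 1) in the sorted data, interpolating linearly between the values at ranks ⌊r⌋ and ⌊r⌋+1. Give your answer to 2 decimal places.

Sorted: 45, 54, 76, 80, 85, 148, 174, 204, 253, 255, 273, 297.
n = 12.
r = (25/100)·(12 + 1) = 3.25.
Rank 3 is 76 and rank 4 is 80.
Interpolate: 76 + 0.25·(80 − 76) = 76 + 0.25·4 = 77.

77.00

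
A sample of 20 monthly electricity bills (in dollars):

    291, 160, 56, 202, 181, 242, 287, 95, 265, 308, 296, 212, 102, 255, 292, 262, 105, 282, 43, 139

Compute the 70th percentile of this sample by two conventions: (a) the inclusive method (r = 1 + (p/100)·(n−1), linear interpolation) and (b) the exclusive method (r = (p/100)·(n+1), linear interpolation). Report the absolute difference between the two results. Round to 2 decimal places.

Sorted: 43, 56, 95, 102, 105, 139, 160, 181, 202, 212, 242, 255, 262, 265, 282, 287, 291, 292, 296, 308.
n = 20.
(a) r = 14.3; between ranks 14 (265) and 15 (282): 270.1.
(b) r = 14.7; between ranks 14 (265) and 15 (282): 276.9.
|270.1 − 276.9| = 6.8.

6.80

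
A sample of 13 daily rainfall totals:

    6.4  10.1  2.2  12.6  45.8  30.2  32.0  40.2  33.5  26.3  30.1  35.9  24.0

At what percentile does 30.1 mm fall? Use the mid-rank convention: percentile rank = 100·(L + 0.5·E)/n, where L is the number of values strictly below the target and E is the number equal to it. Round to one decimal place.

50.0

Sorted: 2.2, 6.4, 10.1, 12.6, 24.0, 26.3, 30.1, 30.2, 32.0, 33.5, 35.9, 40.2, 45.8.
Count below 30.1: L = 6; count equal: E = 1; n = 13.
Percentile rank = 100·(6 + 0.5·1)/13 = 100·6.5/13 = 50.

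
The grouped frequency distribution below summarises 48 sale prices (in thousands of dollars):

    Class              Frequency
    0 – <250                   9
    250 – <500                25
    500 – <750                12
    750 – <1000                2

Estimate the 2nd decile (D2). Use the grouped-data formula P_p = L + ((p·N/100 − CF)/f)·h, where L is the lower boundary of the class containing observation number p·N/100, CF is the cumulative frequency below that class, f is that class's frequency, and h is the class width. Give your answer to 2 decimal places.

256.00

N = 48; target position k = 20/100 · 48 = 9.6.
Cumulative frequencies: 9, 34, 46, 48.
Observation 9.6 falls in the class 250 – <500.
L = 250, CF = 9, f = 25, h = 250.
P20 = 250 + ((9.6 − 9)/25)·250 = 250 + 6 = 256.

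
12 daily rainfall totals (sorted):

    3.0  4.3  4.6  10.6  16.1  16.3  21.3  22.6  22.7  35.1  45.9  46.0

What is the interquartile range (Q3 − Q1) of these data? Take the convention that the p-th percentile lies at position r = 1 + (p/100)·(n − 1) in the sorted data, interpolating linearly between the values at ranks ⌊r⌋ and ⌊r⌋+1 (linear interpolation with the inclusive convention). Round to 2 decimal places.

16.70

n = 12.
P25: r = 3.75; ranks 3–4 are 4.6, 10.6; interpolating gives 9.1.
P75: r = 9.25; ranks 9–10 are 22.7, 35.1; interpolating gives 25.8.
Difference: 25.8 − 9.1 = 16.7.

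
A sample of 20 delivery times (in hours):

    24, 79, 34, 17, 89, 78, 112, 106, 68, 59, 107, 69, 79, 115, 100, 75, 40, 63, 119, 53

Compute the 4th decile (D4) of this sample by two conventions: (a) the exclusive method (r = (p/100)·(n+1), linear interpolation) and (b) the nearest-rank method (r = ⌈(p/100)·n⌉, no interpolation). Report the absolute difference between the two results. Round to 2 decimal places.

0.40

Sorted: 17, 24, 34, 40, 53, 59, 63, 68, 69, 75, 78, 79, 79, 89, 100, 106, 107, 112, 115, 119.
n = 20.
(a) r = 8.4; between ranks 8 (68) and 9 (69): 68.4.
(b) the nearest-rank method: rank 8 → 68.
|68.4 − 68| = 0.4.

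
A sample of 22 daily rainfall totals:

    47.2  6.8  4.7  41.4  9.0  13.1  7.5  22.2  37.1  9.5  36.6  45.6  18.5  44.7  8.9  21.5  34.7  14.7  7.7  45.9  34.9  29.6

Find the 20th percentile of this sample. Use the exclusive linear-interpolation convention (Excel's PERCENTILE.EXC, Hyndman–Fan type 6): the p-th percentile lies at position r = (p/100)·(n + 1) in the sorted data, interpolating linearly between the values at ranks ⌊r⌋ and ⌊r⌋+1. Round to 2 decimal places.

Sorted: 4.7, 6.8, 7.5, 7.7, 8.9, 9.0, 9.5, 13.1, 14.7, 18.5, 21.5, 22.2, 29.6, 34.7, 34.9, 36.6, 37.1, 41.4, 44.7, 45.6, 45.9, 47.2.
n = 22.
r = (20/100)·(22 + 1) = 4.6.
Rank 4 is 7.7 and rank 5 is 8.9.
Interpolate: 7.7 + 0.6·(8.9 − 7.7) = 7.7 + 0.6·1.2 = 8.42.

8.42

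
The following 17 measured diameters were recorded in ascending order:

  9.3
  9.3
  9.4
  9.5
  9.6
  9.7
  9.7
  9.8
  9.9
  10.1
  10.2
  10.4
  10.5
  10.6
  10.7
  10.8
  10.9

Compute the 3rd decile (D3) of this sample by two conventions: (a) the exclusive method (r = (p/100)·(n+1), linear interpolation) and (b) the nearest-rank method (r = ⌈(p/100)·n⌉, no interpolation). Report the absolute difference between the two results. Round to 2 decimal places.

n = 17.
(a) r = 5.4; between ranks 5 (9.6) and 6 (9.7): 9.64.
(b) the nearest-rank method: rank 6 → 9.7.
|9.64 − 9.7| = 0.06.

0.06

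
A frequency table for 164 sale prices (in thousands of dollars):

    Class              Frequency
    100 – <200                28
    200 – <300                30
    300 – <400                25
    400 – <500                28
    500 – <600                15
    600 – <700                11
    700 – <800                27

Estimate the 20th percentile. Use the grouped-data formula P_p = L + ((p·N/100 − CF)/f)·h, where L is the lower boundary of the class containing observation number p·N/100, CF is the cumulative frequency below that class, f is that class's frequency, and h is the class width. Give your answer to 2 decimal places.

N = 164; target position k = 20/100 · 164 = 32.8.
Cumulative frequencies: 28, 58, 83, 111, 126, 137, 164.
Observation 32.8 falls in the class 200 – <300.
L = 200, CF = 28, f = 30, h = 100.
P20 = 200 + ((32.8 − 28)/30)·100 = 200 + 16 = 216.

216.00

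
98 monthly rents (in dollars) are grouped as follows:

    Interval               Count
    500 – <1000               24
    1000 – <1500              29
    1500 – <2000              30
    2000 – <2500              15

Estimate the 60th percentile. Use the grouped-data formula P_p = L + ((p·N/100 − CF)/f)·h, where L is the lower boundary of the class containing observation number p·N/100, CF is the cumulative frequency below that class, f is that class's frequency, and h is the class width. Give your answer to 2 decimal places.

1596.67

N = 98; target position k = 60/100 · 98 = 58.8.
Cumulative frequencies: 24, 53, 83, 98.
Observation 58.8 falls in the class 1500 – <2000.
L = 1500, CF = 53, f = 30, h = 500.
P60 = 1500 + ((58.8 − 53)/30)·500 = 1500 + 96.6667 = 1596.67.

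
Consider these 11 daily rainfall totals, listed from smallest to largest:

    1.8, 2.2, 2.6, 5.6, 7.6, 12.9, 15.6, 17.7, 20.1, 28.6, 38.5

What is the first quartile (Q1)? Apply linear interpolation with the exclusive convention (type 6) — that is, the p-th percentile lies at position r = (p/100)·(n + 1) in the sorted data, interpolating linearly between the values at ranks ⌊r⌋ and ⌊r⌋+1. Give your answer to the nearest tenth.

2.6

n = 11.
r = (25/100)·(11 + 1) = 3.
r is an integer, so P25 is the value at rank 3: 2.6.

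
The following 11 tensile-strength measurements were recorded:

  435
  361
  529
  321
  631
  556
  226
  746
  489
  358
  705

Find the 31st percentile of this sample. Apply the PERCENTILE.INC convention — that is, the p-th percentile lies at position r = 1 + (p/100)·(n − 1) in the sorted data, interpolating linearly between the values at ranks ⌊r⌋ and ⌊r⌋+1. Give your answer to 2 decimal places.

Sorted: 226, 321, 358, 361, 435, 489, 529, 556, 631, 705, 746.
n = 11.
r = 1 + (31/100)·(11 − 1) = 1 + 3.1 = 4.1.
Rank 4 is 361 and rank 5 is 435.
Interpolate: 361 + 0.1·(435 − 361) = 361 + 0.1·74 = 368.4.

368.40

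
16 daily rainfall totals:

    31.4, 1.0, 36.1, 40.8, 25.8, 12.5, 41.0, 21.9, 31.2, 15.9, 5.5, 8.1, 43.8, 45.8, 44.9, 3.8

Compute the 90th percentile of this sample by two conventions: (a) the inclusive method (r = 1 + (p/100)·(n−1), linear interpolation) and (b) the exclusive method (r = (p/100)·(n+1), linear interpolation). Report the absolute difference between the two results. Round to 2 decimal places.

Sorted: 1.0, 3.8, 5.5, 8.1, 12.5, 15.9, 21.9, 25.8, 31.2, 31.4, 36.1, 40.8, 41.0, 43.8, 44.9, 45.8.
n = 16.
(a) r = 14.5; between ranks 14 (43.8) and 15 (44.9): 44.35.
(b) r = 15.3; between ranks 15 (44.9) and 16 (45.8): 45.17.
|44.35 − 45.17| = 0.82.

0.82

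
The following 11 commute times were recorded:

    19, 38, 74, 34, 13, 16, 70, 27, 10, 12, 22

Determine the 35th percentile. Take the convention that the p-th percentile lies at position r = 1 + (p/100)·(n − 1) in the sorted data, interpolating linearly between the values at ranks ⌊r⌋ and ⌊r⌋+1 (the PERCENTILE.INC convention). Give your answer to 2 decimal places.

Sorted: 10, 12, 13, 16, 19, 22, 27, 34, 38, 70, 74.
n = 11.
r = 1 + (35/100)·(11 − 1) = 1 + 3.5 = 4.5.
Rank 4 is 16 and rank 5 is 19.
Interpolate: 16 + 0.5·(19 − 16) = 16 + 0.5·3 = 17.5.

17.50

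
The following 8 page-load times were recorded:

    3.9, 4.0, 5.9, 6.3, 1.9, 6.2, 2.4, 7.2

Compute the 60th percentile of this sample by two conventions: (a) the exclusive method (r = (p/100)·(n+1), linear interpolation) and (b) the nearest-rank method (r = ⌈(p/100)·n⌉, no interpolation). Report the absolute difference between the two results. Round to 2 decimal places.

Sorted: 1.9, 2.4, 3.9, 4.0, 5.9, 6.2, 6.3, 7.2.
n = 8.
(a) r = 5.4; between ranks 5 (5.9) and 6 (6.2): 6.02.
(b) the nearest-rank method: rank 5 → 5.9.
|6.02 − 5.9| = 0.12.

0.12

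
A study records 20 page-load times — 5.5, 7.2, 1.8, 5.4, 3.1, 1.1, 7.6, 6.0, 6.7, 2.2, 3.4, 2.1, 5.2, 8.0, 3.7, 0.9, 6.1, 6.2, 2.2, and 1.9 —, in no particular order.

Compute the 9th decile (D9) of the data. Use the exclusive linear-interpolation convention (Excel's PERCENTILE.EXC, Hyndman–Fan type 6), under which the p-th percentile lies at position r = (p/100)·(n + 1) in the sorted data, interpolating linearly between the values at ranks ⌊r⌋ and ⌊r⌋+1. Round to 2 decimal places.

7.56

Sorted: 0.9, 1.1, 1.8, 1.9, 2.1, 2.2, 2.2, 3.1, 3.4, 3.7, 5.2, 5.4, 5.5, 6.0, 6.1, 6.2, 6.7, 7.2, 7.6, 8.0.
n = 20.
r = (90/100)·(20 + 1) = 18.9.
Rank 18 is 7.2 and rank 19 is 7.6.
Interpolate: 7.2 + 0.9·(7.6 − 7.2) = 7.2 + 0.9·0.4 = 7.56.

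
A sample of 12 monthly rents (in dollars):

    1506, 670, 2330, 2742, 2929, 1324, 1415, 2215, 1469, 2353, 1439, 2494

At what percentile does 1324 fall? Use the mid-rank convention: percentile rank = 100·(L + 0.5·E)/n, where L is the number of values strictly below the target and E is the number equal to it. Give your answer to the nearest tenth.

Sorted: 670, 1324, 1415, 1439, 1469, 1506, 2215, 2330, 2353, 2494, 2742, 2929.
Count below 1324: L = 1; count equal: E = 1; n = 12.
Percentile rank = 100·(1 + 0.5·1)/12 = 100·1.5/12 = 12.5.

12.5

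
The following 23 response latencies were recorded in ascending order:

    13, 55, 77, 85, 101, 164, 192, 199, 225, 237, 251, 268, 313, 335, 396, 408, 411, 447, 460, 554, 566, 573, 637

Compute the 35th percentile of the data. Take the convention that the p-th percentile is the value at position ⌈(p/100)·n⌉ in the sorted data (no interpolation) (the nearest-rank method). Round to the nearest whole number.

n = 23.
Position = ⌈35/100 · 23⌉ = ⌈8.05⌉ = 9.
The value at rank 9 is 225.

225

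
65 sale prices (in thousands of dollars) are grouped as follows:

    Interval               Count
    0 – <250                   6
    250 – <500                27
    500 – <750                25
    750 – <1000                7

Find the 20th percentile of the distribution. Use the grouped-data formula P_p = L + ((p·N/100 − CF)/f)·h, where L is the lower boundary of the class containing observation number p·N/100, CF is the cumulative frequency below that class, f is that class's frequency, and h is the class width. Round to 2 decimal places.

314.81

N = 65; target position k = 20/100 · 65 = 13.
Cumulative frequencies: 6, 33, 58, 65.
Observation 13 falls in the class 250 – <500.
L = 250, CF = 6, f = 27, h = 250.
P20 = 250 + ((13 − 6)/27)·250 = 250 + 64.8148 = 314.815.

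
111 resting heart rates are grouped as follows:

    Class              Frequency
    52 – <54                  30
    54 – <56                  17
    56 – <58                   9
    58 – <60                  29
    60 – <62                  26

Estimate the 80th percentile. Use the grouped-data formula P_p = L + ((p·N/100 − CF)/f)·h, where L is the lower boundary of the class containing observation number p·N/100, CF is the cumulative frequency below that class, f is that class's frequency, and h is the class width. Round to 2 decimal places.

N = 111; target position k = 80/100 · 111 = 88.8.
Cumulative frequencies: 30, 47, 56, 85, 111.
Observation 88.8 falls in the class 60 – <62.
L = 60, CF = 85, f = 26, h = 2.
P80 = 60 + ((88.8 − 85)/26)·2 = 60 + 0.292308 = 60.2923.

60.29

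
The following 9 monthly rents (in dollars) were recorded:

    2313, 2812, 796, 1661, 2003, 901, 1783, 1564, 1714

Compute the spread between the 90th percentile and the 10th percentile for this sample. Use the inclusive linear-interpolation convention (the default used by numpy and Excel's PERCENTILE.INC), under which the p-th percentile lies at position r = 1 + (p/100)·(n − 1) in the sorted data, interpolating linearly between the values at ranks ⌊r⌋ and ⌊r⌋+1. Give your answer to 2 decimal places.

Sorted: 796, 901, 1564, 1661, 1714, 1783, 2003, 2313, 2812.
n = 9.
P10: r = 1.8; ranks 1–2 are 796, 901; interpolating gives 880.
P90: r = 8.2; ranks 8–9 are 2313, 2812; interpolating gives 2412.8.
Difference: 2412.8 − 880 = 1532.8.

1532.80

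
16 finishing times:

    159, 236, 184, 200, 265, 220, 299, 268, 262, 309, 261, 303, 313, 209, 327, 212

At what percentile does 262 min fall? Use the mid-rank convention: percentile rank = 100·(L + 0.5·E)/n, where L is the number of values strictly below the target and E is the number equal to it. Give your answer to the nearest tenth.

53.1

Sorted: 159, 184, 200, 209, 212, 220, 236, 261, 262, 265, 268, 299, 303, 309, 313, 327.
Count below 262: L = 8; count equal: E = 1; n = 16.
Percentile rank = 100·(8 + 0.5·1)/16 = 100·8.5/16 = 53.12.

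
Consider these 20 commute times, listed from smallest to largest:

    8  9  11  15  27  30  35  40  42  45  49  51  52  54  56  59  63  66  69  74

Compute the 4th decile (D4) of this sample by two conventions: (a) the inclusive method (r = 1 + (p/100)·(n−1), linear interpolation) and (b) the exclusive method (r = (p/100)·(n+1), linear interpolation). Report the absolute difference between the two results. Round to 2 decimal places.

n = 20.
(a) r = 8.6; between ranks 8 (40) and 9 (42): 41.2.
(b) r = 8.4; between ranks 8 (40) and 9 (42): 40.8.
|41.2 − 40.8| = 0.4.

0.40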